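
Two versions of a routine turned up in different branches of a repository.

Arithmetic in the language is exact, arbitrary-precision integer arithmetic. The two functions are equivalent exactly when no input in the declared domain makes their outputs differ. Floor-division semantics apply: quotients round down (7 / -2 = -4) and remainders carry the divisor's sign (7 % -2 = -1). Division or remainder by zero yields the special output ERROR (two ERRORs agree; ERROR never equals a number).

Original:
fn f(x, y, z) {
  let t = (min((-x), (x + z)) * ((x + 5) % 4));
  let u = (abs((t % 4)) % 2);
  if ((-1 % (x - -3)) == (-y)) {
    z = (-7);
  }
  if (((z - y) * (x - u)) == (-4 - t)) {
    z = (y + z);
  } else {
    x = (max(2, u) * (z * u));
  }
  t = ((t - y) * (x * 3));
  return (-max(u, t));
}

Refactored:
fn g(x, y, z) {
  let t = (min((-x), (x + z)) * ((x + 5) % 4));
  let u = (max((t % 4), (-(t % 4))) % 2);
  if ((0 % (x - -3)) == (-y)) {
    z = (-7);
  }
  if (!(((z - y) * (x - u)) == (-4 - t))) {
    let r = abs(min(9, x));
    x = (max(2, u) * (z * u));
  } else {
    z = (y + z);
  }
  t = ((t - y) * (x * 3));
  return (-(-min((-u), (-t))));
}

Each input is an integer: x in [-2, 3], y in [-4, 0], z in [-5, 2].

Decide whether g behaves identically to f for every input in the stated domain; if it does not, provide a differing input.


These are not equivalent — on x=0, y=-2, z=-5 the outputs split (-126 vs -90).
f: t = -5; u = 1; ((-1 % (x - -3)) == (-y)) -> true; z = -7; (((z - y) * (x - u)) == (-4 - t)) -> false; x = -14; t = 126; return -126
g: t = -5; u = 1; ((0 % (x - -3)) == (-y)) -> false; (!(((z - y) * (x - u)) == (-4 - t))) -> true; r = 0; x = -10; t = 90; return -90
verdict: not equivalent; witness: x=0, y=-2, z=-5


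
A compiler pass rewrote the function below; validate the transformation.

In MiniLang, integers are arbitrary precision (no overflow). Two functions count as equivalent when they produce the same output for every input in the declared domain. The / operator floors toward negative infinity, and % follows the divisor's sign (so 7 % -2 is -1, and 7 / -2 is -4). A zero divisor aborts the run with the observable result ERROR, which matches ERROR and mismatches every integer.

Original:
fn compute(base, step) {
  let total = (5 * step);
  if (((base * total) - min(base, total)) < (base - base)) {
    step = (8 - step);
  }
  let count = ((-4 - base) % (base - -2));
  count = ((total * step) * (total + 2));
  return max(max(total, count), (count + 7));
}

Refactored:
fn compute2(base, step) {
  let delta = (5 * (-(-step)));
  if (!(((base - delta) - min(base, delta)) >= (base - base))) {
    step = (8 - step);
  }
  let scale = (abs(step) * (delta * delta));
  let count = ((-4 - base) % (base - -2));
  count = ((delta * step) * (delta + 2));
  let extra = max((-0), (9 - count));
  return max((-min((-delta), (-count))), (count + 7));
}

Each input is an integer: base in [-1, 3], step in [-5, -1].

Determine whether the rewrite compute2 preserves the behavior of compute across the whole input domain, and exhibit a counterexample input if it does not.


Evaluate both at base=2, step=-5.
compute: total=-25, then (((base * total) - min(base, total)) < (base - base)) is true, then step=13, then count=2, then count=7475, then returns 7482
compute2: delta=-25, then (!(((base - delta) - min(base, delta)) >= (base - base))) is false, then scale=3125, then count=2, then count=-2875, then extra=2884, then returns -25
7482 vs -25 — the two versions disagree here.
verdict: not equivalent; witness: base=2, step=-5


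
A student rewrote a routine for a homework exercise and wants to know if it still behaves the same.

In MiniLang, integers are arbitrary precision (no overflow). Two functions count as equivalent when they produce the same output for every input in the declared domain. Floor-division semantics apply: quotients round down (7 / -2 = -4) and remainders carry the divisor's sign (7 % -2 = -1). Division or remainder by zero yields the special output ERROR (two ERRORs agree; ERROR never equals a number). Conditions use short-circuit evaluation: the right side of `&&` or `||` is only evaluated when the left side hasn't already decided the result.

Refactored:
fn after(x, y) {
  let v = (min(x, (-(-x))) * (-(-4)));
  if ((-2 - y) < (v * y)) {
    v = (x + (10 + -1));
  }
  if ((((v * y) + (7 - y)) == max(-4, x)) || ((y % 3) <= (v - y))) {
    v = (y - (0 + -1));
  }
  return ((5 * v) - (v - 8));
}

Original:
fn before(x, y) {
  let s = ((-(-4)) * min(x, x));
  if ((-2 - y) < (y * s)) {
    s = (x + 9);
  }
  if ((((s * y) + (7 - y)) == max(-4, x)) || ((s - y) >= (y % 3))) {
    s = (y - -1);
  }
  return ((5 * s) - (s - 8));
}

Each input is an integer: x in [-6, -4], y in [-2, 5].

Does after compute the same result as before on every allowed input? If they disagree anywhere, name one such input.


Although comparison usage differs, constant usage differs, local variable names differ, arithmetic usage differs, 24/24 inputs agree.
verdict: equivalent


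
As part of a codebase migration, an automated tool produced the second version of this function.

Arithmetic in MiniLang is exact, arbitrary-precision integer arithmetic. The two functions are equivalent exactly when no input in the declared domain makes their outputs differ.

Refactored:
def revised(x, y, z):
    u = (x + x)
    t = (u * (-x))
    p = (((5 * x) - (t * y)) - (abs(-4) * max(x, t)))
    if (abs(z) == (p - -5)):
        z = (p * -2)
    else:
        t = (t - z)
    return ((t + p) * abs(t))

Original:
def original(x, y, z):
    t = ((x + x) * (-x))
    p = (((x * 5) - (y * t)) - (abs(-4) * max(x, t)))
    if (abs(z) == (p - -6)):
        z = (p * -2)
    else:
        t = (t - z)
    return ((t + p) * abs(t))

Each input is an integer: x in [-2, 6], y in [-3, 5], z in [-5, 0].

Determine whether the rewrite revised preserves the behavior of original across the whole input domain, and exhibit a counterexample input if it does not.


There is a counterexample at x=-2, y=0, z=-4: -80 on one side, -24 on the other.
original: t := -8 | p := -2 | (abs(z) == (p - -6)): true | z := 4 | result -80
revised: u := -4 | t := -8 | p := -2 | (abs(z) == (p - -5)): false | t := -4 | result -24
verdict: not equivalent; witness: x=-2, y=0, z=-4


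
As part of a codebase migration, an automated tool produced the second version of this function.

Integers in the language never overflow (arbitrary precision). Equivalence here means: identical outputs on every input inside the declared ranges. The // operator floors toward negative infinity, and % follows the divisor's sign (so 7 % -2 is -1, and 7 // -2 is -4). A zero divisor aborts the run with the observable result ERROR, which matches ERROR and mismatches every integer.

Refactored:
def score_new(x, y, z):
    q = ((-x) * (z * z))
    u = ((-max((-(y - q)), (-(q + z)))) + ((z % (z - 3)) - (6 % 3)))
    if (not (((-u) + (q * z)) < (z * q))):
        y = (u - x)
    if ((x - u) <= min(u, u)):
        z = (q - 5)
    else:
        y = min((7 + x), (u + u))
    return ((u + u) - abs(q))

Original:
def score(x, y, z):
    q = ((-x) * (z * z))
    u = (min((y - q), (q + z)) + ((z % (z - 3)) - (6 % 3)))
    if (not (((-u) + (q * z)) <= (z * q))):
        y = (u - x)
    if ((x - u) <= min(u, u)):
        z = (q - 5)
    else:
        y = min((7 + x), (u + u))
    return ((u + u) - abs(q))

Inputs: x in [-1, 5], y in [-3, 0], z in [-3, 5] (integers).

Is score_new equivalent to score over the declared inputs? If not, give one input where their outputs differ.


The one real change (`(((-u) + (q * z)) <= (z * q))` became `(((-u) + (q * z)) < (z * q))`) has no effect anywhere in the declared ranges.
Spot check at x=0, y=-1, z=-1 — score: q=0, then u=-2, then (not (((-u) + (q * z)) <= (z * q))) is true, then y=-2, then ((x - u) <= min(u, u)) is false, then y=-4, then returns -4. score_new: q=0, then u=-2, then (not (((-u) + (q * z)) < (z * q))) is true, then y=-2, then ((x - u) <= min(u, u)) is false, then y=-4, then returns -4. Both give -4.
Sweeping the whole domain (252 inputs) finds no disagreement.
verdict: equivalent


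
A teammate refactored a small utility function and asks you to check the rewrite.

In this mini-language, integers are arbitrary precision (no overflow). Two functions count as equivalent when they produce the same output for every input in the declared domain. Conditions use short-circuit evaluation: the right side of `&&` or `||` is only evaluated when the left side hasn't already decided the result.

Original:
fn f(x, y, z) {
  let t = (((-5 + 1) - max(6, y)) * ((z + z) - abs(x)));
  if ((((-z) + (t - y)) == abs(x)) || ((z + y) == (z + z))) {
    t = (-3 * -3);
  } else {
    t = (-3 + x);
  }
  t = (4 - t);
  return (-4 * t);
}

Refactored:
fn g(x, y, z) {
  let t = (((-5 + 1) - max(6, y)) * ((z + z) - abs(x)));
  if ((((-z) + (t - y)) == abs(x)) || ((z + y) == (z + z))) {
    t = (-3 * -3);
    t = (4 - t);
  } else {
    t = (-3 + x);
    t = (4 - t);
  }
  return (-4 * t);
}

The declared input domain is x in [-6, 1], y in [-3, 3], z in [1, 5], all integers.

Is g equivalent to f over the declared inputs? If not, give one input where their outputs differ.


Side by side, the visible changes include: constant usage differs, arithmetic usage differs, statement counts differ.
One worked example (x=0, y=0, z=5) — f: t = -100; ((((-z) + (t - y)) == abs(x)) || ((z + y) == (z + z))) -> false; t = -3; t = 7; return -28; g: t = -100; ((((-z) + (t - y)) == abs(x)) || ((z + y) == (z + z))) -> false; t = -3; t = 7; return -28; agreement on -28.
An exhaustive pass over the 280 declared inputs shows identical outputs.
verdict: equivalent


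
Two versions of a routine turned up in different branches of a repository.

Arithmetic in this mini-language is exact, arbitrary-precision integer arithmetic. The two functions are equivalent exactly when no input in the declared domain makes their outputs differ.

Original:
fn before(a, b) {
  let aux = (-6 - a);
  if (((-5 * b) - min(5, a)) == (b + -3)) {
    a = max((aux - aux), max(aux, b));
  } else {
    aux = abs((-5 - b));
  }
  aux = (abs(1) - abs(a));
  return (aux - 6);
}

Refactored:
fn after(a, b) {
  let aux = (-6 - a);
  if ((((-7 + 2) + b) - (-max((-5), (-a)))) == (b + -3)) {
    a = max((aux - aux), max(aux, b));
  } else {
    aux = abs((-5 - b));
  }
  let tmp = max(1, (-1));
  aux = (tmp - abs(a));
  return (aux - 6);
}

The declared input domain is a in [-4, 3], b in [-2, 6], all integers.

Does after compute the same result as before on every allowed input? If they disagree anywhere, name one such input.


Not equivalent: a=-3, b=1 separates them (-6 vs -8).
before: aux := -3 | (((-5 * b) - min(5, a)) == (b + -3)): true | a := 1 | aux := 0 | result -6
after: aux := -3 | ((((-7 + 2) + b) - (-max((-5), (-a)))) == (b + -3)): false | aux := 6 | tmp := 1 | aux := -2 | result -8
verdict: not equivalent; witness: a=-3, b=1


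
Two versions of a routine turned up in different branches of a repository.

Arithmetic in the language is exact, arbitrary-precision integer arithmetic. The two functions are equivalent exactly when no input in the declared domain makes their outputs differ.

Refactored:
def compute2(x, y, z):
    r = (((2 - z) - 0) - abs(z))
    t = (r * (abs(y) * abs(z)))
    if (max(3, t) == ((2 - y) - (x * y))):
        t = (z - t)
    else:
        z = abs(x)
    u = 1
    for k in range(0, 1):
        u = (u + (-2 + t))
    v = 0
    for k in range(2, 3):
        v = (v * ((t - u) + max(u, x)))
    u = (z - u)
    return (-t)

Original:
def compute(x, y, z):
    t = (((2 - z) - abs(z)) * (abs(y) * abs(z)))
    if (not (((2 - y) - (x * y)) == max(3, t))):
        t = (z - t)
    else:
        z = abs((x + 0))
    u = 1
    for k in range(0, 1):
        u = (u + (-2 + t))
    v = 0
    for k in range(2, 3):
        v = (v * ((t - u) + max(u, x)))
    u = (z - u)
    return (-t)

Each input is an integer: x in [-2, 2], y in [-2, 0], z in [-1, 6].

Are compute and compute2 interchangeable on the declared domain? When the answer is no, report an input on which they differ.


Not equivalent: x=-2, y=-2, z=-1 separates them (5 vs -4).
compute: t=4, then (not (((2 - y) - (x * y)) == max(3, t))) is true, then t=-5, then u=1, then (k=0), then u=-6, then v=0, then (k=2), then v=0, then u=5, then returns 5
compute2: r=2, then t=4, then (max(3, t) == ((2 - y) - (x * y))) is false, then z=2, then u=1, then (k=0), then u=3, then v=0, then (k=2), then v=0, then u=-1, then returns -4
verdict: not equivalent; witness: x=-2, y=-2, z=-1


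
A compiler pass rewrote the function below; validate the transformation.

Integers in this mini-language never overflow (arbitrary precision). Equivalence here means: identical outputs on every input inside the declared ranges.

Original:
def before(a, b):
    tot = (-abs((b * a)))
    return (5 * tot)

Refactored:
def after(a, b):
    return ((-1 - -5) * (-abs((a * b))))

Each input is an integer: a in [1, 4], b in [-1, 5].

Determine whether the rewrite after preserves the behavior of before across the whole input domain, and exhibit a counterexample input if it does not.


Consider the input a=1, b=-1.
before: tot becomes -1; next final value -5
after: final value -4
-5 != -4, so the rewrite changes behavior.
verdict: not equivalent; witness: a=1, b=-1


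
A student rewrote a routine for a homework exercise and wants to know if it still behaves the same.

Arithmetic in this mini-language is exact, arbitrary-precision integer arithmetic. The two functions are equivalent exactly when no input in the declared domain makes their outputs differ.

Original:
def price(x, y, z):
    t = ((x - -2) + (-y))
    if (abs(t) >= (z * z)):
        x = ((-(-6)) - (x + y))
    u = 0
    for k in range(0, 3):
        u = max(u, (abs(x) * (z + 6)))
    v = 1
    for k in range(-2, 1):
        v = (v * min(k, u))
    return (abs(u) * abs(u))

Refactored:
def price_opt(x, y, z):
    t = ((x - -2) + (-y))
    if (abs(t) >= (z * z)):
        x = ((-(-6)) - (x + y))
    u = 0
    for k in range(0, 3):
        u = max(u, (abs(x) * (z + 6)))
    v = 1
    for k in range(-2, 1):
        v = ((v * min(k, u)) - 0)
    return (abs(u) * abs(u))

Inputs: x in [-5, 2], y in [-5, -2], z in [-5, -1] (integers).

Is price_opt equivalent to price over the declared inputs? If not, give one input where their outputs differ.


Behavior is preserved: although constant usage differs, arithmetic usage differs, the outputs never diverge.
Tracing x=1, y=-3, z=-4: price: t becomes 6; next (abs(t) >= (z * z)) evaluates to false; next u becomes 0; next at k=0:; next u becomes 2; next at k=1:; next u becomes 2; next at k=2:; next u becomes 2; next v becomes 1; next at k=-2:; next v becomes -2; next at k=-1:; next v becomes 2; next at k=0:; next v becomes 0; next final value 4 | price_opt: t becomes 6; next (abs(t) >= (z * z)) evaluates to false; next u becomes 0; next at k=0:; next u becomes 2; next at k=1:; next u becomes 2; next at k=2:; next u becomes 2; next v becomes 1; next at k=-2:; next v becomes -2; next at k=-1:; next v becomes 2; next at k=0:; next v becomes 0; next final value 4 — matching result 4.
An exhaustive pass over the 160 declared inputs shows identical outputs.
verdict: equivalent


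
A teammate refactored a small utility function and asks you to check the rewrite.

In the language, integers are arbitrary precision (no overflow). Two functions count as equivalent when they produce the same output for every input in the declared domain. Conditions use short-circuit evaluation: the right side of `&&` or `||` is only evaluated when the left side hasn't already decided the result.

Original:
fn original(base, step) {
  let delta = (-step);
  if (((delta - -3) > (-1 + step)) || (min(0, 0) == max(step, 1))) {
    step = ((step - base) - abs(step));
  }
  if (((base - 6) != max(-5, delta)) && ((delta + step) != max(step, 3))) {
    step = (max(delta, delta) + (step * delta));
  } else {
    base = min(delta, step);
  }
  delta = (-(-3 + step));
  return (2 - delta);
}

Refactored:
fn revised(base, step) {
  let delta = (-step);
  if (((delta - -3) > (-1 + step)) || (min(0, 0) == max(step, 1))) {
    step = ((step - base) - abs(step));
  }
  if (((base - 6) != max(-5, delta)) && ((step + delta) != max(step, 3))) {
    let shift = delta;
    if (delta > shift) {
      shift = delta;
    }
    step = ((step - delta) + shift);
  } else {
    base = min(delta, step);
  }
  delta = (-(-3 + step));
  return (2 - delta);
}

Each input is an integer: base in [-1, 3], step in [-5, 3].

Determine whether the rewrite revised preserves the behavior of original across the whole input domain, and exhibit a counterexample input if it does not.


Input base=-1, step=-5: -41 from original versus -10 from revised.
verdict: not equivalent; witness: base=-1, step=-5


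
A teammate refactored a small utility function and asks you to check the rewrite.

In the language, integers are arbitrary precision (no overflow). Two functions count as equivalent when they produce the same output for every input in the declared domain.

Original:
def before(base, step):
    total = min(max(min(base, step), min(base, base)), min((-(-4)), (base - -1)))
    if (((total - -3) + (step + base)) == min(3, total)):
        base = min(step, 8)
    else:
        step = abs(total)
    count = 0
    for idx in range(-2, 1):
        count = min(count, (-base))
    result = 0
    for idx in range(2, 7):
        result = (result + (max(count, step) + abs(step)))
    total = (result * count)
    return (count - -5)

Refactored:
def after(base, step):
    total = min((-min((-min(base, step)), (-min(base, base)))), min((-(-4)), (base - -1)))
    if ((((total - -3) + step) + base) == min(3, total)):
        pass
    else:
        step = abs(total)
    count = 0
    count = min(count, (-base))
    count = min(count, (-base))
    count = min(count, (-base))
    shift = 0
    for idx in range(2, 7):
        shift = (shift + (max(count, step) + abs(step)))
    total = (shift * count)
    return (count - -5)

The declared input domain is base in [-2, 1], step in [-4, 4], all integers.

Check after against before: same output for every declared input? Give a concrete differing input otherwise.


Consider the input base=1, step=-4.
before: total := 1 | (((total - -3) + (step + base)) == min(3, total)): true | base := -4 | count := 0 | iter idx=-2: | count := 0 | iter idx=-1: | count := 0 | iter idx=0: | count := 0 | result := 0 | iter idx=2: | result := 4 | iter idx=3: | result := 8 | iter idx=4: | result := 12 | iter idx=5: | result := 16 | iter idx=6: | result := 20 | total := 0 | result 5
after: total := 1 | ((((total - -3) + step) + base) == min(3, total)): true | count := 0 | count := -1 | count := -1 | count := -1 | shift := 0 | iter idx=2: | shift := 3 | iter idx=3: | shift := 6 | iter idx=4: | shift := 9 | iter idx=5: | shift := 12 | iter idx=6: | shift := 15 | total := -15 | result 4
5 and 4 differ, so these are not the same function on this domain.
verdict: not equivalent; witness: base=1, step=-4


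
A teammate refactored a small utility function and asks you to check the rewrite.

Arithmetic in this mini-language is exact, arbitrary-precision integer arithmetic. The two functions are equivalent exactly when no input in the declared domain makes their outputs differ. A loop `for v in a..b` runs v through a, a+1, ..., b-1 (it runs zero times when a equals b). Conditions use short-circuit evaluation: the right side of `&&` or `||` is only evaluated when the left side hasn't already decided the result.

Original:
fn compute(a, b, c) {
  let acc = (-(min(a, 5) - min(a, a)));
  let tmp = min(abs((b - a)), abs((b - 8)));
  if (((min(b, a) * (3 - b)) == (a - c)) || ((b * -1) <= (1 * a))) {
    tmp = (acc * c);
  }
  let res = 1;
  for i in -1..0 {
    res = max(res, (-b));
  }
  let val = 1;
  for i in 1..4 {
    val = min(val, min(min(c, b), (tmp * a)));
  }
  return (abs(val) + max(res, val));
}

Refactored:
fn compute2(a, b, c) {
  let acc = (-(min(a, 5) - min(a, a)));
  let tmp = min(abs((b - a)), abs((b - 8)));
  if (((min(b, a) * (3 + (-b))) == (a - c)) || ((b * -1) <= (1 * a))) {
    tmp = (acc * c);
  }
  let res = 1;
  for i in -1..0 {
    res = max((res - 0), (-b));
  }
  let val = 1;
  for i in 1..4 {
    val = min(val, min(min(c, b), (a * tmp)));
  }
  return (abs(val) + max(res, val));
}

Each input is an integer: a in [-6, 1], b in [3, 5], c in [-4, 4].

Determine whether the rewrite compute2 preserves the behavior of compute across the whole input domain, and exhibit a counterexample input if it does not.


Equivalent — the differences include constant usage differs; arithmetic usage differs, yet no declared input distinguishes the two.
One worked example (a=-4, b=3, c=3) — compute: acc=0, then tmp=5, then (((min(b, a) * (3 - b)) == (a - c)) || ((b * -1) <= (1 * a))) is false, then res=1, then (i=-1), then res=1, then val=1, then (i=1), then val=-20, then (i=2), then val=-20, then (i=3), then val=-20, then returns 21; compute2: acc=0, then tmp=5, then (((min(b, a) * (3 + (-b))) == (a - c)) || ((b * -1) <= (1 * a))) is false, then res=1, then (i=-1), then res=1, then val=1, then (i=1), then val=-20, then (i=2), then val=-20, then (i=3), then val=-20, then returns 21; agreement on 21.
Sweeping the whole domain (216 inputs) finds no disagreement.
verdict: equivalent


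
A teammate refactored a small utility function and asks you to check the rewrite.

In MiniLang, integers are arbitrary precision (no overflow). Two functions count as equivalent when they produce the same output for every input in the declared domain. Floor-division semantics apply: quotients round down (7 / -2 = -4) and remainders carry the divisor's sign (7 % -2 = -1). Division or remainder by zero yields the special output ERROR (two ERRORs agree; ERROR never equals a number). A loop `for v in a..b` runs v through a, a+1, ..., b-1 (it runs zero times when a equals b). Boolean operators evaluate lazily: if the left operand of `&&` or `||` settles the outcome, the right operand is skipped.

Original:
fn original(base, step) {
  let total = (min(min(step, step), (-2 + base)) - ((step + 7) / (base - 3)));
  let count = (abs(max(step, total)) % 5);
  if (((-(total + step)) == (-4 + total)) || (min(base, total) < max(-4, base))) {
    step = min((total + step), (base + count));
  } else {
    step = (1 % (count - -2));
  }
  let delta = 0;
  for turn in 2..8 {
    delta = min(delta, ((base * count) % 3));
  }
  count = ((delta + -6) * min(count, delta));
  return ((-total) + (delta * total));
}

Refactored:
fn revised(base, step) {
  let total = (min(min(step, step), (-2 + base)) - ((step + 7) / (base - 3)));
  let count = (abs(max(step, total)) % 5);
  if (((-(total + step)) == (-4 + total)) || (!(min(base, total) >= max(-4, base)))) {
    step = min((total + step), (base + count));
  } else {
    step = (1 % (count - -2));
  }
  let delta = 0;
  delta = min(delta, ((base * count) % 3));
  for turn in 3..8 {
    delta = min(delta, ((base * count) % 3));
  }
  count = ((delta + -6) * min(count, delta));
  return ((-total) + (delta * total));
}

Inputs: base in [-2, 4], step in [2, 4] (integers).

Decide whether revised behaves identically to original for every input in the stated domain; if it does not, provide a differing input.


Although min/max/abs usage differs; also arithmetic usage differs; also loop structure differs; also boolean connective usage differs; also constant usage differs; also comparison usage differs; also statement counts differ, 21/21 inputs agree.
verdict: equivalent


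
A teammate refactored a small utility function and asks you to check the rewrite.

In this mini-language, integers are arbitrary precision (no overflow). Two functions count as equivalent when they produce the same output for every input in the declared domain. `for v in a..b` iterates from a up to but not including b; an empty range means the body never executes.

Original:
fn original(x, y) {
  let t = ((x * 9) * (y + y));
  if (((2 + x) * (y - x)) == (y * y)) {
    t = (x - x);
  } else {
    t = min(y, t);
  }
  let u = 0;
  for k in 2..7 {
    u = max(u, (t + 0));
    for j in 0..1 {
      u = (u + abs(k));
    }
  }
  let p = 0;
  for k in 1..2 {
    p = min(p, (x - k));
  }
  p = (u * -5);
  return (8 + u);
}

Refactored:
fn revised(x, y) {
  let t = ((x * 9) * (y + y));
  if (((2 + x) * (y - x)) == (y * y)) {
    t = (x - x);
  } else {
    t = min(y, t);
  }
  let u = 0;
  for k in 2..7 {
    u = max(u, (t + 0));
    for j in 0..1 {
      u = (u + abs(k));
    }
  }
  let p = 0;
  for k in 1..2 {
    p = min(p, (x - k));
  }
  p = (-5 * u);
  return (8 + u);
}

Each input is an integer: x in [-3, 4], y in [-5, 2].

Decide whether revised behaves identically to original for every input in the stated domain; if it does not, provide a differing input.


Reading the diff, among the changes: same computation, different form.
Tracing x=3, y=-5: original: t becomes -270; next (((2 + x) * (y - x)) == (y * y)) evaluates to false; next t becomes -270; next u becomes 0; next at k=2:; next u becomes 0; next at j=0:; next u becomes 2; next at k=3:; next u becomes 2; next at j=0:; next u becomes 5; next at k=4:; next u becomes 5; next at j=0:; next u becomes 9; next at k=5:; next u becomes 9; next at j=0:; next u becomes 14; next at k=6:; next u becomes 14; next at j=0:; next u becomes 20; next p becomes 0; next at k=1:; next p becomes 0; next p becomes -100; next final value 28 | revised: t becomes -270; next (((2 + x) * (y - x)) == (y * y)) evaluates to false; next t becomes -270; next u becomes 0; next at k=2:; next u becomes 0; next at j=0:; next u becomes 2; next at k=3:; next u becomes 2; next at j=0:; next u becomes 5; next at k=4:; next u becomes 5; next at j=0:; next u becomes 9; next at k=5:; next u becomes 9; next at j=0:; next u becomes 14; next at k=6:; next u becomes 14; next at j=0:; next u becomes 20; next p becomes 0; next at k=1:; next p becomes 0; next p becomes -100; next final value 28 — matching result 28.
An exhaustive pass over the 64 declared inputs shows identical outputs.
verdict: equivalent


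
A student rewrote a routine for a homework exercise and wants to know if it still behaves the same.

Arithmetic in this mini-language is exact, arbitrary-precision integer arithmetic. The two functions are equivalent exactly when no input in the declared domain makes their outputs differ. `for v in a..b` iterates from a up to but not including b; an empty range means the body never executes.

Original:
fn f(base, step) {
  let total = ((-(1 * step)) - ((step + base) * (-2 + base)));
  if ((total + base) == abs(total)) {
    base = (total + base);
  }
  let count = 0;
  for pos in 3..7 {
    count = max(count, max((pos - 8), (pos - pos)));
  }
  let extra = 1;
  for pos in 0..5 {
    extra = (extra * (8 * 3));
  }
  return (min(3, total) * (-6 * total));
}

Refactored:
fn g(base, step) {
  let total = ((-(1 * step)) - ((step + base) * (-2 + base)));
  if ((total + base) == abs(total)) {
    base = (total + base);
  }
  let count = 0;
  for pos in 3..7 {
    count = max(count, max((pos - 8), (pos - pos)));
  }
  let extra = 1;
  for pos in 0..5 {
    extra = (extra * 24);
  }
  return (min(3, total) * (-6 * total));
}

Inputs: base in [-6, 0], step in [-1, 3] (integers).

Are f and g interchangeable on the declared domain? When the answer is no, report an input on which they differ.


Side by side, the visible changes include: arithmetic usage differs; constant usage differs.
As a probe, take base=-2, step=1: f runs total := -5 | ((total + base) == abs(total)): false | count := 0 | iter pos=3: | count := 0 | iter pos=4: | count := 0 | iter pos=5: | count := 0 | iter pos=6: | count := 0 | extra := 1 | iter pos=0: | extra := 24 | iter pos=1: | extra := 576 | iter pos=2: | extra := 13824 | iter pos=3: | extra := 331776 | iter pos=4: | extra := 7962624 | result -150; g runs total := -5 | ((total + base) == abs(total)): false | count := 0 | iter pos=3: | count := 0 | iter pos=4: | count := 0 | iter pos=5: | count := 0 | iter pos=6: | count := 0 | extra := 1 | iter pos=0: | extra := 24 | iter pos=1: | extra := 576 | iter pos=2: | extra := 13824 | iter pos=3: | extra := 331776 | iter pos=4: | extra := 7962624 | result -150; both end at -150.
Checked all 35 inputs in the declared domain: the outputs agree on every one.
verdict: equivalent


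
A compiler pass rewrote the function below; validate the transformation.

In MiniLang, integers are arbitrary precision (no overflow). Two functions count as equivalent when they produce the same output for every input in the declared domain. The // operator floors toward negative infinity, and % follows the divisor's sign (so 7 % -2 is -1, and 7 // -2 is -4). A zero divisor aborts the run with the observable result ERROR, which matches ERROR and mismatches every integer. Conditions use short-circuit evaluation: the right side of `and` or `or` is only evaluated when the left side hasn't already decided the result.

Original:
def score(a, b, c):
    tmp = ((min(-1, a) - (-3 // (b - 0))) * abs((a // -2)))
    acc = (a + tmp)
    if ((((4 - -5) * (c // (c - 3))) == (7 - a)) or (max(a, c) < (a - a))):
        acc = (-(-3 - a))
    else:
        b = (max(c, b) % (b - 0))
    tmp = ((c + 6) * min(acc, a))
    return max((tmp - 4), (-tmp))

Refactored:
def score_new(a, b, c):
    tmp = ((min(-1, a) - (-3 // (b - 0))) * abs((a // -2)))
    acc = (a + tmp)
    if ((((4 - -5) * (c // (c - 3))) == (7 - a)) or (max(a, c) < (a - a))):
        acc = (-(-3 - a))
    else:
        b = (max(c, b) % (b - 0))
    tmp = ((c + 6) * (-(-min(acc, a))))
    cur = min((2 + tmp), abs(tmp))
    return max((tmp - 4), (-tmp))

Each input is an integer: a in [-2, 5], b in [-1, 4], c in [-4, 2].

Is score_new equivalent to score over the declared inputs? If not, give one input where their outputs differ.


Behavior is preserved: although min/max/abs usage differs; and constant usage differs; and arithmetic usage differs; and local variable names differ; and statement counts differ, the outputs never diverge.
As a probe, take a=5, b=1, c=0: score runs tmp = 6; acc = 11; ((((4 - -5) * (c // (c - 3))) == (7 - a)) or (max(a, c) < (a - a))) -> false; b = 0; tmp = 30; return 26; score_new runs tmp = 6; acc = 11; ((((4 - -5) * (c // (c - 3))) == (7 - a)) or (max(a, c) < (a - a))) -> false; b = 0; tmp = 30; cur = 30; return 26; both end at 26.
An exhaustive pass over the 336 declared inputs shows identical outputs.
verdict: equivalent


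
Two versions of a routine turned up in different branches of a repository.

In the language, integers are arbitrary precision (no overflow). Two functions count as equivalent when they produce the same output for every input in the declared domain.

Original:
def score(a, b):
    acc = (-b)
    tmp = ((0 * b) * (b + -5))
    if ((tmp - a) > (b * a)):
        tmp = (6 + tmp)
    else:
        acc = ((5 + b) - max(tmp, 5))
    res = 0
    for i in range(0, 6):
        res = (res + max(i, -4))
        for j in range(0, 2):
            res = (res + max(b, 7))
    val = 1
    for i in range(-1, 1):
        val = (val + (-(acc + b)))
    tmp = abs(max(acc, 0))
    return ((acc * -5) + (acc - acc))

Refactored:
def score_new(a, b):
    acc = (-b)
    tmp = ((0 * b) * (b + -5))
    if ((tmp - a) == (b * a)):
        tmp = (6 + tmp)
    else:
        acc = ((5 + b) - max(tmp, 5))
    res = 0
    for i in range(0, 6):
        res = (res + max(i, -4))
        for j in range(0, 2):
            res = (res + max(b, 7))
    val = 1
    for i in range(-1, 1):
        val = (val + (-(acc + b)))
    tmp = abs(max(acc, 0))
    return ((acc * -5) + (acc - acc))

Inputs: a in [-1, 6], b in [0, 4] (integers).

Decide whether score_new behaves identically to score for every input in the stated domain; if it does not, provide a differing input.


The rewrite breaks on a=-1, b=1, where the results are 5 and -5.
score: acc=-1, then tmp=0, then ((tmp - a) > (b * a)) is true, then tmp=6, then res=0, then (i=0), then res=0, then (j=0), then res=7, then (j=1), then res=14, then (i=1), then res=15, then (j=0), then res=22, then (j=1), then res=29, then (i=2), then res=31, then (j=0), then res=38, then (j=1), then res=45, then (i=3), then res=48, then (j=0), then res=55, then (j=1), then res=62, then (i=4), then res=66, then (j=0), then res=73, then (j=1), then res=80, then (i=5), then res=85, then (j=0), then res=92, then (j=1), then res=99, then val=1, then (i=-1), then val=1, then (i=0), then val=1, then tmp=0, then returns 5
score_new: acc=-1, then tmp=0, then ((tmp - a) == (b * a)) is false, then acc=1, then res=0, then (i=0), then res=0, then (j=0), then res=7, then (j=1), then res=14, then (i=1), then res=15, then (j=0), then res=22, then (j=1), then res=29, then (i=2), then res=31, then (j=0), then res=38, then (j=1), then res=45, then (i=3), then res=48, then (j=0), then res=55, then (j=1), then res=62, then (i=4), then res=66, then (j=0), then res=73, then (j=1), then res=80, then (i=5), then res=85, then (j=0), then res=92, then (j=1), then res=99, then val=1, then (i=-1), then val=-1, then (i=0), then val=-3, then tmp=1, then returns -5
verdict: not equivalent; witness: a=-1, b=1


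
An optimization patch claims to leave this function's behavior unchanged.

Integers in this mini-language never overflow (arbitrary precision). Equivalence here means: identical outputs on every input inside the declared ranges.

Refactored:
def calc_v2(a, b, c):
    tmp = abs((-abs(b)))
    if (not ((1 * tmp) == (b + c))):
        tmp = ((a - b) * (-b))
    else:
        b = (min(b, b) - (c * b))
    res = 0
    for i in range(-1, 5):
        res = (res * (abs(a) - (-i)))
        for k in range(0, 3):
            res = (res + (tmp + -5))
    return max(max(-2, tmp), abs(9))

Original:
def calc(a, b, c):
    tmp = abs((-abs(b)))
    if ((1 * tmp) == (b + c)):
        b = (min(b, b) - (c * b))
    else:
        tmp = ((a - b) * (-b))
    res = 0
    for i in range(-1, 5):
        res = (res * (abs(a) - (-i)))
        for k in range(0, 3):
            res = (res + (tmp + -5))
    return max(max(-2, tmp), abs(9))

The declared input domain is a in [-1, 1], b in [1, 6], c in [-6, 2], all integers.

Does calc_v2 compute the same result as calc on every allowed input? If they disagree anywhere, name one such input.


Behavior is preserved: although boolean connective usage differs, the outputs never diverge.
Spot check at a=0, b=4, c=-4 — calc: tmp = 4; ((1 * tmp) == (b + c)) -> false; tmp = 16; res = 0; [i=-1]; res = 0; [k=0]; res = 11; [k=1]; res = 22; [k=2]; res = 33; [i=0]; res = 0; [k=0]; res = 11; [k=1]; res = 22; [k=2]; res = 33; [i=1]; res = 33; [k=0]; res = 44; [k=1]; res = 55; [k=2]; res = 66; [i=2]; res = 132; [k=0]; res = 143; [k=1]; res = 154; [k=2]; res = 165; [i=3]; res = 495; [k=0]; res = 506; [k=1]; res = 517; [k=2]; res = 528; [i=4]; res = 2112; [k=0]; res = 2123; [k=1]; res = 2134; [k=2]; res = 2145; return 16. calc_v2: tmp = 4; (not ((1 * tmp) == (b + c))) -> true; tmp = 16; res = 0; [i=-1]; res = 0; [k=0]; res = 11; [k=1]; res = 22; [k=2]; res = 33; [i=0]; res = 0; [k=0]; res = 11; [k=1]; res = 22; [k=2]; res = 33; [i=1]; res = 33; [k=0]; res = 44; [k=1]; res = 55; [k=2]; res = 66; [i=2]; res = 132; [k=0]; res = 143; [k=1]; res = 154; [k=2]; res = 165; [i=3]; res = 495; [k=0]; res = 506; [k=1]; res = 517; [k=2]; res = 528; [i=4]; res = 2112; [k=0]; res = 2123; [k=1]; res = 2134; [k=2]; res = 2145; return 16. Both give 16.
Sweeping the whole domain (162 inputs) finds no disagreement.
verdict: equivalent


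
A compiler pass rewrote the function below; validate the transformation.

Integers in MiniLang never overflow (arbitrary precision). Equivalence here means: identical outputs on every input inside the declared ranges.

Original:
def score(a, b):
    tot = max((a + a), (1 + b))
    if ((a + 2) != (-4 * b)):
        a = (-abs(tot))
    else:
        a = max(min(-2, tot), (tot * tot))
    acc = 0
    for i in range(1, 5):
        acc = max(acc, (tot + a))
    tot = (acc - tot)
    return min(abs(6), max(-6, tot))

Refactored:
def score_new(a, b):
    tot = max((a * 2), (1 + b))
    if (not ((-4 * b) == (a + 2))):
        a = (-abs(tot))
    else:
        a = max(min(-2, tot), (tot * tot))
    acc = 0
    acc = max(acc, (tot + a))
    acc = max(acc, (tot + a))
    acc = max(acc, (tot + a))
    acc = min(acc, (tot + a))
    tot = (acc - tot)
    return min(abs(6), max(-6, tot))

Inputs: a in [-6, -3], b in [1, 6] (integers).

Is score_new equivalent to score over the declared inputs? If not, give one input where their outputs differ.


Although `max(acc, (tot + a))` became `min(acc, (tot + a))`, no input in the stated domain can expose it; all 24 inputs agree.
verdict: equivalent


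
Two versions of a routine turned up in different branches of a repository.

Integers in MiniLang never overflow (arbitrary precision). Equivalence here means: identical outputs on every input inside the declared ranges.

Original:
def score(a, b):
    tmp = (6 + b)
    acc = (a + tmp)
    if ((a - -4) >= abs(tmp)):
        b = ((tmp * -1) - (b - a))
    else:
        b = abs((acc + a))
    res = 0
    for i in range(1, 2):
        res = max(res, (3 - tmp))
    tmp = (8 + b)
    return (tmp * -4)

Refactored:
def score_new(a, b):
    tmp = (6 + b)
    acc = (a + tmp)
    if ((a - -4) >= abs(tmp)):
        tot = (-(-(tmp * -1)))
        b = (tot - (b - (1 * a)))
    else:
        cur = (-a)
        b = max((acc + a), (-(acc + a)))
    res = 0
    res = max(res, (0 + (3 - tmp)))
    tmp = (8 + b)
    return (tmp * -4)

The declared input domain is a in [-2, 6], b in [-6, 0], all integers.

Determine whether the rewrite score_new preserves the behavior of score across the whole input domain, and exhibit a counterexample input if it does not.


The two are interchangeable: statement counts differ; loop structure differs; min/max/abs usage differs; arithmetic usage differs; constant usage differs; local variable names differ, and every declared input agrees.
Tracing a=0, b=-1: score: tmp becomes 5; next acc becomes 5; next ((a - -4) >= abs(tmp)) evaluates to false; next b becomes 5; next res becomes 0; next at i=1:; next res becomes 0; next tmp becomes 13; next final value -52 | score_new: tmp becomes 5; next acc becomes 5; next ((a - -4) >= abs(tmp)) evaluates to false; next cur becomes 0; next b becomes 5; next res becomes 0; next res becomes 0; next tmp becomes 13; next final value -52 — matching result -52.
An exhaustive pass over the 63 declared inputs shows identical outputs.
verdict: equivalent


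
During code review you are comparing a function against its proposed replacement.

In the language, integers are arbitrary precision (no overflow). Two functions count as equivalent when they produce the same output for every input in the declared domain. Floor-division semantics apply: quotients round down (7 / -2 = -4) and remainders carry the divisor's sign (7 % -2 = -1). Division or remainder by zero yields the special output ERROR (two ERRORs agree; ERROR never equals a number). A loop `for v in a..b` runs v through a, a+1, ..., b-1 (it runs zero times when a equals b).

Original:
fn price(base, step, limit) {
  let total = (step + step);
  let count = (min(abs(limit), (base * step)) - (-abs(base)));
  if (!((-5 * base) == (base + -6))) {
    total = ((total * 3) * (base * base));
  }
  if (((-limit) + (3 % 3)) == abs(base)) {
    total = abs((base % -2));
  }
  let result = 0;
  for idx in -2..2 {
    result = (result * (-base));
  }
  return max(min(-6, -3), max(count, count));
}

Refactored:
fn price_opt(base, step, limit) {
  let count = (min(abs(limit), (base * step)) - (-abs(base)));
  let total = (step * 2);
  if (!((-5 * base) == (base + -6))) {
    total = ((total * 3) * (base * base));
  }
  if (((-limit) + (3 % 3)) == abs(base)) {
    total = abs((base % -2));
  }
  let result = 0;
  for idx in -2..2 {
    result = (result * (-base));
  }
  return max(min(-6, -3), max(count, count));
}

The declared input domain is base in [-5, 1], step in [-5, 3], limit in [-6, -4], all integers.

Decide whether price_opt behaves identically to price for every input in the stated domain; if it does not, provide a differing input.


Side by side, the visible changes include: constant usage differs, arithmetic usage differs.
As a probe, take base=-5, step=-5, limit=-5: price runs total becomes -10; next count becomes 10; next (!((-5 * base) == (base + -6))) evaluates to true; next total becomes -750; next (((-limit) + (3 % 3)) == abs(base)) evaluates to true; next total becomes 1; next result becomes 0; next at idx=-2:; next result becomes 0; next at idx=-1:; next result becomes 0; next at idx=0:; next result becomes 0; next at idx=1:; next result becomes 0; next final value 10; price_opt runs count becomes 10; next total becomes -10; next (!((-5 * base) == (base + -6))) evaluates to true; next total becomes -750; next (((-limit) + (3 % 3)) == abs(base)) evaluates to true; next total becomes 1; next result becomes 0; next at idx=-2:; next result becomes 0; next at idx=-1:; next result becomes 0; next at idx=0:; next result becomes 0; next at idx=1:; next result becomes 0; next final value 10; both end at 10.
Every one of the 189 inputs gives matching results.
verdict: equivalent
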